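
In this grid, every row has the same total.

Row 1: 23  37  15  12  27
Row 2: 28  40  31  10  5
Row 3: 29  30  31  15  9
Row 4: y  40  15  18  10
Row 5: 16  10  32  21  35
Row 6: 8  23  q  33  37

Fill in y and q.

y = 31, q = 13

Row 1 sums to 114 and so does row 5; that's the common total.
In row 4 the known cells total 83, leaving 114 − 83 = 31.
In row 6 the known cells total 101, leaving 114 − 101 = 13.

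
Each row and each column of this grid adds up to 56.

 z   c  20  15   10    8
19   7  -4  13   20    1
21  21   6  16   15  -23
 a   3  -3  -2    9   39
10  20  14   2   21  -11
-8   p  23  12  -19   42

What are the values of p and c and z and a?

p = 6, c = -1, z = 4, a = 10

Row 6: -8 + 23 + 12 − 19 + 42 = 50, so its missing entry is 56 − 50 = 6.
Column 2: 7 + 21 + 3 + 20 + 6 = 57, so its missing entry is 56 − 57 = -1.
Row 4: 3 − 3 − 2 + 9 + 39 = 46, so its missing entry is 56 − 46 = 10.
Row 1: -1 + 20 + 15 + 10 + 8 = 52, so its missing entry is 56 − 52 = 4.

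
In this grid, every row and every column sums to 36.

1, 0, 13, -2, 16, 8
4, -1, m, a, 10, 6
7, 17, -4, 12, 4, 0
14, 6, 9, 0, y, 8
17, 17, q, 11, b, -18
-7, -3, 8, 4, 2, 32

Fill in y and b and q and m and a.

Row 4 has 14 + 6 + 9 + 0 + 8 = 37; the blank must be 36 − 37 = -1.
Column 5 has 16 + 10 + 4 − 1 + 2 = 31; the blank must be 36 − 31 = 5.
Row 5 has 17 + 17 + 11 + 5 − 18 = 32; the blank must be 36 − 32 = 4.
Column 3 has 13 − 4 + 9 + 4 + 8 = 30; the blank must be 36 − 30 = 6.
Row 2 has 4 − 1 + 6 + 10 + 6 = 25; the blank must be 36 − 25 = 11.

y = -1, b = 5, q = 4, m = 6, a = 11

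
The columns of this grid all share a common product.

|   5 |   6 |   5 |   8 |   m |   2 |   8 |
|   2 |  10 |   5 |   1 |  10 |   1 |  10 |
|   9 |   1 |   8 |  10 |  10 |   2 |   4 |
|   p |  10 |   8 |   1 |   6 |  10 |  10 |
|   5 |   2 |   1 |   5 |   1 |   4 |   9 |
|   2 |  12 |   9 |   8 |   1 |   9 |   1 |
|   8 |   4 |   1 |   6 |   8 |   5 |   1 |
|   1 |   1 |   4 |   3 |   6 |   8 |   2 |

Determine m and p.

Columns 6 and 7 each multiply to 57600, so every column has product 57600.
Column 5: 10×10×6×1×1×8×6 = 28800, so the missing entry is 57600 ÷ 28800 = 2.
Column 1: 5×2×9×5×2×8×1 = 7200, so the missing entry is 57600 ÷ 7200 = 8.

m = 2, p = 8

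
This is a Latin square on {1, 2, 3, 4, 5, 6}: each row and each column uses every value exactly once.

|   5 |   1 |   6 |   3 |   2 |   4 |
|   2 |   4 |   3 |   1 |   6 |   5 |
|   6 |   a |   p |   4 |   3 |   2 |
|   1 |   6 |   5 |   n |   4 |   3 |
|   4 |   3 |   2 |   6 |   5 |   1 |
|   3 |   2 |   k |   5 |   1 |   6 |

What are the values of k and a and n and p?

k = 4, a = 5, n = 2, p = 1

For row 4, column 4: row 4 already has {1, 3, 4, 5, 6}; that leaves 2.
At (row 3, col 2): column 2 already has {1, 2, 3, 4, 6}, so the value is 5.
For row 3, column 3: row 3 already has {2, 3, 4, 5, 6}; that leaves 1.
Cell (6,3): row 6 already has {1, 2, 3, 5, 6} → 4.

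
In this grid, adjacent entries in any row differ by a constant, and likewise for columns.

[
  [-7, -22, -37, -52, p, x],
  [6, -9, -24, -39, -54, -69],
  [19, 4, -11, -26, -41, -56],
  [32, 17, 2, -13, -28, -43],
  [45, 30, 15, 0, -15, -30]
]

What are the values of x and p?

Along each row the entries change by -15 per step; down each column they change by 13.
Row 1: from -7 at column 1, stepping by -15 to column 6 gives -82.
Row 1: from -7 at column 1, stepping by -15 to column 5 gives -67.

x = -82, p = -67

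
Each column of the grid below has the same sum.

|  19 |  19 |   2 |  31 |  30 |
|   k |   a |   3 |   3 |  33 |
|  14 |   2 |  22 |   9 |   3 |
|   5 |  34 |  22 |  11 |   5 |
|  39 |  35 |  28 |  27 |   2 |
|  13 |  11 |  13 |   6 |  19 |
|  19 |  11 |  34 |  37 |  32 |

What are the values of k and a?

The complete columns each total 124.
Column 1 is missing 124 − 109 = 15 (since 19 + 14 + 5 + 39 + 13 + 19 = 109).
Column 2 is missing 124 − 112 = 12 (since 19 + 2 + 34 + 35 + 11 + 11 = 112).

k = 15, a = 12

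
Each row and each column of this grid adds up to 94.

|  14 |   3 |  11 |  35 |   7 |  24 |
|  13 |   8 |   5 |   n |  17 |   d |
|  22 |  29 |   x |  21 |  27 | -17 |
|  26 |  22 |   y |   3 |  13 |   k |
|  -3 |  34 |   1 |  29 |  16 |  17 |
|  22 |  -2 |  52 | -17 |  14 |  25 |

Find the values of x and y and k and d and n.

x = 12, y = 13, k = 17, d = 28, n = 23

The known cells in row 3 total 82, leaving 94 − 82 = 12 for the blank.
The known cells in column 3 total 81, leaving 94 − 81 = 13 for the blank.
The known cells in column 4 total 71, leaving 94 − 71 = 23 for the blank.
The known cells in row 2 total 66, leaving 94 − 66 = 28 for the blank.
The known cells in row 4 total 77, leaving 94 − 77 = 17 for the blank.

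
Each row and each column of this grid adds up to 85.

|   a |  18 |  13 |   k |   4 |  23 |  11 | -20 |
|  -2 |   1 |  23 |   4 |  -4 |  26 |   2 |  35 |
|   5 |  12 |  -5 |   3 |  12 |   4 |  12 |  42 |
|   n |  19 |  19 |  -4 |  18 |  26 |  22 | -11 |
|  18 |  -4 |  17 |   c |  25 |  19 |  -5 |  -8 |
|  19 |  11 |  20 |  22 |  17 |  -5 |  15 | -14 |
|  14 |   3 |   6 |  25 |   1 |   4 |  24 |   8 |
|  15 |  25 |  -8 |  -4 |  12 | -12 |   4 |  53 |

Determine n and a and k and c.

n = -4, a = 20, k = 16, c = 23

Row 5: 18 − 4 + 17 + 25 + 19 − 5 − 8 = 62, so its missing entry is 85 − 62 = 23.
Column 4: 4 + 3 − 4 + 23 + 22 + 25 − 4 = 69, so its missing entry is 85 − 69 = 16.
Row 1: 18 + 13 + 16 + 4 + 23 + 11 − 20 = 65, so its missing entry is 85 − 65 = 20.
Row 4: 19 + 19 − 4 + 18 + 26 + 22 − 11 = 89, so its missing entry is 85 − 89 = -4.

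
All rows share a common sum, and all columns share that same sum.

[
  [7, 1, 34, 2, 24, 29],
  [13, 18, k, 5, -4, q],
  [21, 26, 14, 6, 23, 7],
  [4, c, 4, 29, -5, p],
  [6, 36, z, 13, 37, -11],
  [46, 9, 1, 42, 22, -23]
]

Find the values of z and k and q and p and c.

z = 16, k = 28, q = 37, p = 58, c = 7

Rows 1 and 3 both sum to 97, so that's the common total.
Column 2 has 1 + 18 + 26 + 36 + 9 = 90; the blank must be 97 − 90 = 7.
Row 5 has 6 + 36 + 13 + 37 − 11 = 81; the blank must be 97 − 81 = 16.
Column 3 has 34 + 14 + 4 + 16 + 1 = 69; the blank must be 97 − 69 = 28.
Row 2 has 13 + 18 + 28 + 5 − 4 = 60; the blank must be 97 − 60 = 37.
Row 4 has 4 + 7 + 4 + 29 − 5 = 39; the blank must be 97 − 39 = 58.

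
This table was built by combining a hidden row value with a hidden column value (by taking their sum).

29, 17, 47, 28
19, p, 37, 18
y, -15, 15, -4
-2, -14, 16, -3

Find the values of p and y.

The difference between any two rows is the same in every column — this is an addition table with the headers hidden.
Row 2 minus row 1 is 37 − 47 = -10, so its entry in column 2 is 17 + (-10) = 7.
Row 3 minus row 1 is 15 − 47 = -32, so its entry in column 1 is 29 + (-32) = -3.

p = 7, y = -3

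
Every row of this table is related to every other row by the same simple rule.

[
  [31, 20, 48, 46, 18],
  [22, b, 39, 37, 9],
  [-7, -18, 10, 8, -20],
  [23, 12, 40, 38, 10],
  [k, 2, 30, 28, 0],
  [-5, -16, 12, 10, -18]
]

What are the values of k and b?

The difference between any two rows is the same in every column — this is an addition table with the headers hidden.
Row 5 minus row 1 is 30 − 48 = -18, so its entry in column 1 is 31 + (-18) = 13.
Row 2 minus row 1 is 39 − 48 = -9, so its entry in column 2 is 20 + (-9) = 11.

k = 13, b = 11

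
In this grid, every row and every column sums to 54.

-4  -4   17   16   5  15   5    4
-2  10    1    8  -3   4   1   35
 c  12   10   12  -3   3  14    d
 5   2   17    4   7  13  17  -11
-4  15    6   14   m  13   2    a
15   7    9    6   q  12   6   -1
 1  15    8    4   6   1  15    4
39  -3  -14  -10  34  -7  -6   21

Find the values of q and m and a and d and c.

q = 0, m = 8, a = 0, d = 2, c = 4

The known cells in row 6 total 54, leaving 54 − 54 = 0 for the blank.
The known cells in column 5 total 46, leaving 54 − 46 = 8 for the blank.
The known cells in column 1 total 50, leaving 54 − 50 = 4 for the blank.
The known cells in row 3 total 52, leaving 54 − 52 = 2 for the blank.
The known cells in row 5 total 54, leaving 54 − 54 = 0 for the blank.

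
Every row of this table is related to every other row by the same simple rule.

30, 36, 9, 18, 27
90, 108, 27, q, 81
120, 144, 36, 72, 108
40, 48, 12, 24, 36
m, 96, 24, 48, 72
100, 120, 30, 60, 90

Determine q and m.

q = 54, m = 80

Each row is a constant multiple of every other row — this is a multiplication table with the headers hidden.
Row 2 is 81/27 = 3/1 times row 1, so its entry in column 4 is 18 × 3/1 = 54.
Row 5 is 72/27 = 8/3 times row 1, so its entry in column 1 is 30 × 8/3 = 80.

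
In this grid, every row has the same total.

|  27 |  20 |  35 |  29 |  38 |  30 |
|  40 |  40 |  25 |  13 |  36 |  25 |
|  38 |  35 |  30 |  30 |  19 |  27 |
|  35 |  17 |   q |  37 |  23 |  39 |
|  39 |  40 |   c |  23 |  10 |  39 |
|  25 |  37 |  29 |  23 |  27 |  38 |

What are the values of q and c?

The complete rows each total 179.
Row 4 is missing 179 − 151 = 28 (since 35 + 17 + 37 + 23 + 39 = 151).
Row 5 is missing 179 − 151 = 28 (since 39 + 40 + 23 + 10 + 39 = 151).

q = 28, c = 28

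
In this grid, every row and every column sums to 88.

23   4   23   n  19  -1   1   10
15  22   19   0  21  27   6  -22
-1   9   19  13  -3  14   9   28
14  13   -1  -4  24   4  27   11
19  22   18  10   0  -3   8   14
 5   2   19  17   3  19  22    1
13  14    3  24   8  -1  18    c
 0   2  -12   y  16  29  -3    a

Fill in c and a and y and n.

c = 9, a = 37, y = 19, n = 9

Row 7: 13 + 14 + 3 + 24 + 8 − 1 + 18 = 79, so its missing entry is 88 − 79 = 9.
Row 1: 23 + 4 + 23 + 19 − 1 + 1 + 10 = 79, so its missing entry is 88 − 79 = 9.
Column 8: 10 − 22 + 28 + 11 + 14 + 1 + 9 = 51, so its missing entry is 88 − 51 = 37.
Row 8: 0 + 2 − 12 + 16 + 29 − 3 + 37 = 69, so its missing entry is 88 − 69 = 19.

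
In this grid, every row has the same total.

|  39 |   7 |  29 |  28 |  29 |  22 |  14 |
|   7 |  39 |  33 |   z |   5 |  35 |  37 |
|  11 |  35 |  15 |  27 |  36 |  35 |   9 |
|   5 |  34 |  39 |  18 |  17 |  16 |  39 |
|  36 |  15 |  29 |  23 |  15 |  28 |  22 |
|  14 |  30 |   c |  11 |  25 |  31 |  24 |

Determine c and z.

c = 33, z = 12

Rows 1 and 3 both add up to 168, so every row sums to 168.
Row 6: 14 + 30 + 11 + 25 + 31 + 24 = 135, so the missing entry is 168 − 135 = 33.
Row 2: 7 + 39 + 33 + 5 + 35 + 37 = 156, so the missing entry is 168 − 156 = 12.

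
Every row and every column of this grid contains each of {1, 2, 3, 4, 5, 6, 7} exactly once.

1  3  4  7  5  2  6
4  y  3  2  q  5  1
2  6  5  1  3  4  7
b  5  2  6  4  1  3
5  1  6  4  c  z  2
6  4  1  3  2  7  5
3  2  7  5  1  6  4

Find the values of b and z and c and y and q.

For row 2, column 2: column 2 already has {1, 2, 3, 4, 5, 6}; that leaves 7.
At (row 2, col 5): row 2 already has {1, 2, 3, 4, 5, 7}, so the value is 6.
Cell (5,5): column 5 already has {1, 2, 3, 4, 5, 6} → 7.
At (row 4, col 1): row 4 already has {1, 2, 3, 4, 5, 6}, so the value is 7.
At (row 5, col 6): row 5 already has {1, 2, 4, 5, 6, 7}, so the value is 3.

b = 7, z = 3, c = 7, y = 7, q = 6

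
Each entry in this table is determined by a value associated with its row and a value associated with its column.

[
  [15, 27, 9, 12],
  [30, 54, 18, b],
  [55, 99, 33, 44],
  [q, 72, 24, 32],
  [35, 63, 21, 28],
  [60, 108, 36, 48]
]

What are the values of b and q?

Each row is a constant multiple of every other row — this is a multiplication table with the headers hidden.
Row 2 is 54/27 = 2/1 times row 1, so its entry in column 4 is 12 × 2/1 = 24.
Row 4 is 72/27 = 8/3 times row 1, so its entry in column 1 is 15 × 8/3 = 40.

b = 24, q = 40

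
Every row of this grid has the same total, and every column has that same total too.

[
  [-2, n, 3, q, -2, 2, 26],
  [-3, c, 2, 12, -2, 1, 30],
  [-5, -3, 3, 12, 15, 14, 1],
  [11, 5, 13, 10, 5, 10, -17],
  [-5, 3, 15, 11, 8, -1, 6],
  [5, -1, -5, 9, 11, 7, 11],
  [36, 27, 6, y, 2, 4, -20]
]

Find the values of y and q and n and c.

y = -18, q = 1, n = 9, c = -3

Rows 3 and 4 both sum to 37, so that's the common total.
Row 2: -3 + 2 + 12 − 2 + 1 + 30 = 40, so its missing entry is 37 − 40 = -3.
Column 2: -3 − 3 + 5 + 3 − 1 + 27 = 28, so its missing entry is 37 − 28 = 9.
Row 7: 36 + 27 + 6 + 2 + 4 − 20 = 55, so its missing entry is 37 − 55 = -18.
Row 1: -2 + 9 + 3 − 2 + 2 + 26 = 36, so its missing entry is 37 − 36 = 1.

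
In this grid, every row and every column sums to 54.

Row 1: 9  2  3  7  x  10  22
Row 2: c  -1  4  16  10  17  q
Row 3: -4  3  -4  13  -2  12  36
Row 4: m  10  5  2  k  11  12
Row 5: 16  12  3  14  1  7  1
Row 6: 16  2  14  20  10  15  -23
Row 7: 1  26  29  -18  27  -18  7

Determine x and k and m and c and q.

The known cells in row 1 total 53, leaving 54 − 53 = 1 for the blank.
The known cells in column 5 total 47, leaving 54 − 47 = 7 for the blank.
The known cells in row 4 total 47, leaving 54 − 47 = 7 for the blank.
The known cells in column 1 total 45, leaving 54 − 45 = 9 for the blank.
The known cells in row 2 total 55, leaving 54 − 55 = -1 for the blank.

x = 1, k = 7, m = 7, c = 9, q = -1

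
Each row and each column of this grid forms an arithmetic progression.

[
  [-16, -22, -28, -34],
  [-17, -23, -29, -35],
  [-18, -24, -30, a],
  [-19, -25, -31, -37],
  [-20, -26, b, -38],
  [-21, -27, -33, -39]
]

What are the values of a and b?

a = -36, b = -32

Along each row the entries change by -6 per step; down each column they change by -1.
Row 3: from -18 at column 1, stepping by -6 to column 4 gives -36.
Row 5: from -20 at column 1, stepping by -6 to column 3 gives -32.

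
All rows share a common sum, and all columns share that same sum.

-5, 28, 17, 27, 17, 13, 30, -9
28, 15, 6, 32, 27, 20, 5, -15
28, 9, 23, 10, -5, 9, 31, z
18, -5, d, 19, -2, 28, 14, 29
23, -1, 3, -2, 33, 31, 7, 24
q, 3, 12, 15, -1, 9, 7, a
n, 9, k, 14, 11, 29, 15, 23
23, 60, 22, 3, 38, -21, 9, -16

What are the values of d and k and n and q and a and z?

Rows 1 and 2 both sum to 118, so that's the common total.
Row 3: 28 + 9 + 23 + 10 − 5 + 9 + 31 = 105, so its missing entry is 118 − 105 = 13.
Column 8: -9 − 15 + 13 + 29 + 24 + 23 − 16 = 49, so its missing entry is 118 − 49 = 69.
Row 6: 3 + 12 + 15 − 1 + 9 + 7 + 69 = 114, so its missing entry is 118 − 114 = 4.
Column 1: -5 + 28 + 28 + 18 + 23 + 4 + 23 = 119, so its missing entry is 118 − 119 = -1.
Row 7: -1 + 9 + 14 + 11 + 29 + 15 + 23 = 100, so its missing entry is 118 − 100 = 18.
Row 4: 18 − 5 + 19 − 2 + 28 + 14 + 29 = 101, so its missing entry is 118 − 101 = 17.

d = 17, k = 18, n = -1, q = 4, a = 69, z = 13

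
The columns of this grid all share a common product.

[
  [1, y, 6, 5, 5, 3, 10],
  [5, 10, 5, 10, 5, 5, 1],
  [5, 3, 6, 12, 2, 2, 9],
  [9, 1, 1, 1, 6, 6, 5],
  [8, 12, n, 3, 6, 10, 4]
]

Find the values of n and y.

n = 10, y = 5

Columns 1 and 4 each multiply to 1800, so every column has product 1800.
Column 3: 6×5×6×1 = 180, so the missing entry is 1800 ÷ 180 = 10.
Column 2: 10×3×1×12 = 360, so the missing entry is 1800 ÷ 360 = 5.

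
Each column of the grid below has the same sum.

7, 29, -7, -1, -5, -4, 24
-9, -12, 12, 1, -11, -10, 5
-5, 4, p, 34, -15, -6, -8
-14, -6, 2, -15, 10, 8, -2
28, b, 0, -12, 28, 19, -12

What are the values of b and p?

b = -8, p = 0

Columns 1 and 4 both add up to 7, so every column sums to 7.
Column 2: 29 − 12 + 4 − 6 = 15, so the missing entry is 7 − 15 = -8.
Column 3: -7 + 12 + 2 + 0 = 7, so the missing entry is 7 − 7 = 0.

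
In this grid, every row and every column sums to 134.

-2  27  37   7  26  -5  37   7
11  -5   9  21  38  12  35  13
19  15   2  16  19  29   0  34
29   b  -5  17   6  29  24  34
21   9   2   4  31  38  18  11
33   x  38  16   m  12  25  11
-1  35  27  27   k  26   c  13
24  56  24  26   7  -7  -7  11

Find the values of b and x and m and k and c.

Row 4: 29 − 5 + 17 + 6 + 29 + 24 + 34 = 134, so its missing entry is 134 − 134 = 0.
Column 2: 27 − 5 + 15 + 0 + 9 + 35 + 56 = 137, so its missing entry is 134 − 137 = -3.
Row 6: 33 − 3 + 38 + 16 + 12 + 25 + 11 = 132, so its missing entry is 134 − 132 = 2.
Column 5: 26 + 38 + 19 + 6 + 31 + 2 + 7 = 129, so its missing entry is 134 − 129 = 5.
Row 7: -1 + 35 + 27 + 27 + 5 + 26 + 13 = 132, so its missing entry is 134 − 132 = 2.

b = 0, x = -3, m = 2, k = 5, c = 2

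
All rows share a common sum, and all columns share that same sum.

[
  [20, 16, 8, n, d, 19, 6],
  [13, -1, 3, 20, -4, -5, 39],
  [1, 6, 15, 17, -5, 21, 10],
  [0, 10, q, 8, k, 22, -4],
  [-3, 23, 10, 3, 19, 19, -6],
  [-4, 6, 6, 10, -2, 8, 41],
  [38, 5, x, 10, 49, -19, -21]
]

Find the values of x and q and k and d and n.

x = 3, q = 20, k = 9, d = -1, n = -3

Rows 2 and 3 both sum to 65, so that's the common total.
The known cells in row 7 total 62, leaving 65 − 62 = 3 for the blank.
The known cells in column 4 total 68, leaving 65 − 68 = -3 for the blank.
The known cells in row 1 total 66, leaving 65 − 66 = -1 for the blank.
The known cells in column 5 total 56, leaving 65 − 56 = 9 for the blank.
The known cells in row 4 total 45, leaving 65 − 45 = 20 for the blank.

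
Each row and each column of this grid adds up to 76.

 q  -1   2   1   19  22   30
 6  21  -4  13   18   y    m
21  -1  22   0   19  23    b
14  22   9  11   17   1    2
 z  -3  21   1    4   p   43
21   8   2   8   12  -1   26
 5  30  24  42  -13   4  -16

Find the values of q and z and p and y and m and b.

q = 3, z = 6, p = 4, y = 23, m = -1, b = -8

Row 1 has -1 + 2 + 1 + 19 + 22 + 30 = 73; the blank must be 76 − 73 = 3.
Column 1 has 3 + 6 + 21 + 14 + 21 + 5 = 70; the blank must be 76 − 70 = 6.
Row 5 has 6 − 3 + 21 + 1 + 4 + 43 = 72; the blank must be 76 − 72 = 4.
Column 6 has 22 + 23 + 1 + 4 − 1 + 4 = 53; the blank must be 76 − 53 = 23.
Row 3 has 21 − 1 + 22 + 0 + 19 + 23 = 84; the blank must be 76 − 84 = -8.
Row 2 has 6 + 21 − 4 + 13 + 18 + 23 = 77; the blank must be 76 − 77 = -1.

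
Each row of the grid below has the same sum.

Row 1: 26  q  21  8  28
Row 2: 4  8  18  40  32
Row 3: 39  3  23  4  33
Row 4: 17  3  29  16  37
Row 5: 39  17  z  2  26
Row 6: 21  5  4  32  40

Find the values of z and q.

z = 18, q = 19

The complete rows each total 102.
Row 5 is missing 102 − 84 = 18 (since 39 + 17 + 2 + 26 = 84).
Row 1 is missing 102 − 83 = 19 (since 26 + 21 + 8 + 28 = 83).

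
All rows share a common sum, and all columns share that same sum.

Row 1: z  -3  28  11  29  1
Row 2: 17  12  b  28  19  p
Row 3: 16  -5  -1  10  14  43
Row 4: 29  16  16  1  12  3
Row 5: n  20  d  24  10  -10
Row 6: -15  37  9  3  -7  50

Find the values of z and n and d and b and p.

z = 11, n = 19, d = 14, b = 11, p = -10

Rows 3 and 4 both sum to 77, so that's the common total.
Column 6: 1 + 43 + 3 − 10 + 50 = 87, so its missing entry is 77 − 87 = -10.
Row 2: 17 + 12 + 28 + 19 − 10 = 66, so its missing entry is 77 − 66 = 11.
Row 1: -3 + 28 + 11 + 29 + 1 = 66, so its missing entry is 77 − 66 = 11.
Column 1: 11 + 17 + 16 + 29 − 15 = 58, so its missing entry is 77 − 58 = 19.
Row 5: 19 + 20 + 24 + 10 − 10 = 63, so its missing entry is 77 − 63 = 14.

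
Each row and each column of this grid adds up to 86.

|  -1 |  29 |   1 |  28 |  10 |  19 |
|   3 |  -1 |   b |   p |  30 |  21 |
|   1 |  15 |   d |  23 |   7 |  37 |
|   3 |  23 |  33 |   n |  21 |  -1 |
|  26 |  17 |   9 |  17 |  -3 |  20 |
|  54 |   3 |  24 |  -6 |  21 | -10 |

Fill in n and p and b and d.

The known cells in row 4 total 79, leaving 86 − 79 = 7 for the blank.
The known cells in column 4 total 69, leaving 86 − 69 = 17 for the blank.
The known cells in row 2 total 70, leaving 86 − 70 = 16 for the blank.
The known cells in row 3 total 83, leaving 86 − 83 = 3 for the blank.

n = 7, p = 17, b = 16, d = 3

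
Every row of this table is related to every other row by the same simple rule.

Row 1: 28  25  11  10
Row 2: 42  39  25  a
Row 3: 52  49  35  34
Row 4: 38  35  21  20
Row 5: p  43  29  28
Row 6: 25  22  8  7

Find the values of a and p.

a = 24, p = 46

The difference between any two rows is the same in every column — this is an addition table with the headers hidden.
Row 2 minus row 1 is 25 − 11 = 14, so its entry in column 4 is 10 + 14 = 24.
Row 5 minus row 1 is 29 − 11 = 18, so its entry in column 1 is 28 + 18 = 46.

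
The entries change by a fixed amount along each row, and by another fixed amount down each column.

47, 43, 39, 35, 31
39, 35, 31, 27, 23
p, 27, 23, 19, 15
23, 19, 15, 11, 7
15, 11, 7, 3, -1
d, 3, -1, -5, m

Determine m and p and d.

Along each row the entries change by -4 per step; down each column they change by -8.
Row 6: from 3 at column 2, stepping by -4 to column 5 gives -9.
Row 3: from 27 at column 2, stepping by -4 to column 1 gives 31.
Row 6: from 3 at column 2, stepping by -4 to column 1 gives 7.

m = -9, p = 31, d = 7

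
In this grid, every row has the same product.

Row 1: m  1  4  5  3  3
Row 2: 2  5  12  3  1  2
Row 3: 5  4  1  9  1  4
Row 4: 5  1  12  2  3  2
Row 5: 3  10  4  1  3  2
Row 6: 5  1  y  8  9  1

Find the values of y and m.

y = 2, m = 4

Rows 2 and 5 each multiply to 720, so every row has product 720.
Row 6: 5×1×8×9×1 = 360, so the missing entry is 720 ÷ 360 = 2.
Row 1: 1×4×5×3×3 = 180, so the missing entry is 720 ÷ 180 = 4.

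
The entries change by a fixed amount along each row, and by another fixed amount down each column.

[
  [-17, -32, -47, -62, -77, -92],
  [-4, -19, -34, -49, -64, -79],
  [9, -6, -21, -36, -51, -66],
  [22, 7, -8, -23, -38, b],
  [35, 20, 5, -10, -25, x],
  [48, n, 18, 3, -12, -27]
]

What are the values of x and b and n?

x = -40, b = -53, n = 33

Along each row the entries change by -15 per step; down each column they change by 13.
Row 5: from 35 at column 1, stepping by -15 to column 6 gives -40.
Row 4: from 22 at column 1, stepping by -15 to column 6 gives -53.
Row 6: from 48 at column 1, stepping by -15 to column 2 gives 33.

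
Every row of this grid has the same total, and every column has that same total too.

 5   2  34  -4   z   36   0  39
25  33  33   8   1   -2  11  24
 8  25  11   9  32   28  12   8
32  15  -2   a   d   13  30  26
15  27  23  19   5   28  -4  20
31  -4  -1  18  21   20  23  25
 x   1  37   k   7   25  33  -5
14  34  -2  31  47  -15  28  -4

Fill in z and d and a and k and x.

Rows 2 and 3 both sum to 133, so that's the common total.
Row 1: 5 + 2 + 34 − 4 + 36 + 0 + 39 = 112, so its missing entry is 133 − 112 = 21.
Column 5: 21 + 1 + 32 + 5 + 21 + 7 + 47 = 134, so its missing entry is 133 − 134 = -1.
Row 4: 32 + 15 − 2 − 1 + 13 + 30 + 26 = 113, so its missing entry is 133 − 113 = 20.
Column 1: 5 + 25 + 8 + 32 + 15 + 31 + 14 = 130, so its missing entry is 133 − 130 = 3.
Row 7: 3 + 1 + 37 + 7 + 25 + 33 − 5 = 101, so its missing entry is 133 − 101 = 32.

z = 21, d = -1, a = 20, k = 32, x = 3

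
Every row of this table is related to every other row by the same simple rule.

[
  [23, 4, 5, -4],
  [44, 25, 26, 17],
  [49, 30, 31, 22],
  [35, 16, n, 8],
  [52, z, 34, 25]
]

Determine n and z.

The difference between any two rows is the same in every column — this is an addition table with the headers hidden.
Row 4 minus row 1 is 35 − 23 = 12, so its entry in column 3 is 5 + 12 = 17.
Row 5 minus row 1 is 52 − 23 = 29, so its entry in column 2 is 4 + 29 = 33.

n = 17, z = 33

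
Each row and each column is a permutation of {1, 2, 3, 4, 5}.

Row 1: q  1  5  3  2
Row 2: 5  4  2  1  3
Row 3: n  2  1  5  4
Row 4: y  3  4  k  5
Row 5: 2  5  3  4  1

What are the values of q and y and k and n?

q = 4, y = 1, k = 2, n = 3

For row 1, column 1: row 1 already has {1, 2, 3, 5}; that leaves 4.
At (row 4, col 4): column 4 already has {1, 3, 4, 5}, so the value is 2.
Cell (3,1): row 3 already has {1, 2, 4, 5} → 3.
For row 4, column 1: row 4 already has {2, 3, 4, 5}; that leaves 1.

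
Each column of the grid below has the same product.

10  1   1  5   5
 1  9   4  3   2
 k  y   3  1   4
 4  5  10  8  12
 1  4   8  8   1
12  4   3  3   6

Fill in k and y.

k = 6, y = 4

Columns 3 and 5 each multiply to 2880, so every column has product 2880.
Column 1: 10×1×4×1×12 = 480, so the missing entry is 2880 ÷ 480 = 6.
Column 2: 1×9×5×4×4 = 720, so the missing entry is 2880 ÷ 720 = 4.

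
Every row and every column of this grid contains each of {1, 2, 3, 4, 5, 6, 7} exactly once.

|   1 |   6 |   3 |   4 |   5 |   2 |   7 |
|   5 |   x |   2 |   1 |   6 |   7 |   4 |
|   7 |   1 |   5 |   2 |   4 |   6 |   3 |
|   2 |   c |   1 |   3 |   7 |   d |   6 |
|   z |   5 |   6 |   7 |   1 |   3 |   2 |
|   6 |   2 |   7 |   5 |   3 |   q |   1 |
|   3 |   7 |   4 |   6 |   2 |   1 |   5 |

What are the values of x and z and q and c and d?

Cell (5,1): row 5 already has {1, 2, 3, 5, 6, 7} → 4.
For row 6, column 6: row 6 already has {1, 2, 3, 5, 6, 7}; that leaves 4.
For row 2, column 2: row 2 already has {1, 2, 4, 5, 6, 7}; that leaves 3.
For row 4, column 2: column 2 already has {1, 2, 3, 5, 6, 7}; that leaves 4.
At (row 4, col 6): row 4 already has {1, 2, 3, 4, 6, 7}, so the value is 5.

x = 3, z = 4, q = 4, c = 4, d = 5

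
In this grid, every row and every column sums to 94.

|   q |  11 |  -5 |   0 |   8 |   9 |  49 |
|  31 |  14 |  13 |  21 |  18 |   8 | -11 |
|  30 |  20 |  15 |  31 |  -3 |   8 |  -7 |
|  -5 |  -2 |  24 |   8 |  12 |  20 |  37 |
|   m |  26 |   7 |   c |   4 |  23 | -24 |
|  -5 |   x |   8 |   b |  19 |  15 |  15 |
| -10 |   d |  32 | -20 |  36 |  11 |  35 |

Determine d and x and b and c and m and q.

d = 10, x = 15, b = 27, c = 27, m = 31, q = 22

Row 1 has 11 − 5 + 0 + 8 + 9 + 49 = 72; the blank must be 94 − 72 = 22.
Column 1 has 22 + 31 + 30 − 5 − 5 − 10 = 63; the blank must be 94 − 63 = 31.
Row 5 has 31 + 26 + 7 + 4 + 23 − 24 = 67; the blank must be 94 − 67 = 27.
Row 7 has -10 + 32 − 20 + 36 + 11 + 35 = 84; the blank must be 94 − 84 = 10.
Column 2 has 11 + 14 + 20 − 2 + 26 + 10 = 79; the blank must be 94 − 79 = 15.
Row 6 has -5 + 15 + 8 + 19 + 15 + 15 = 67; the blank must be 94 − 67 = 27.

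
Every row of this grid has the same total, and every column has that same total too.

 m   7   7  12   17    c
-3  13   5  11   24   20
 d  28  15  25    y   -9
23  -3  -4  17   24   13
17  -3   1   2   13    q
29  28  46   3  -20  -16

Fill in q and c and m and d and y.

q = 40, c = 22, m = 5, d = -1, y = 12

Rows 2 and 4 both sum to 70, so that's the common total.
Column 5 has 17 + 24 + 24 + 13 − 20 = 58; the blank must be 70 − 58 = 12.
Row 3 has 28 + 15 + 25 + 12 − 9 = 71; the blank must be 70 − 71 = -1.
Column 1 has -3 − 1 + 23 + 17 + 29 = 65; the blank must be 70 − 65 = 5.
Row 5 has 17 − 3 + 1 + 2 + 13 = 30; the blank must be 70 − 30 = 40.
Row 1 has 5 + 7 + 7 + 12 + 17 = 48; the blank must be 70 − 48 = 22.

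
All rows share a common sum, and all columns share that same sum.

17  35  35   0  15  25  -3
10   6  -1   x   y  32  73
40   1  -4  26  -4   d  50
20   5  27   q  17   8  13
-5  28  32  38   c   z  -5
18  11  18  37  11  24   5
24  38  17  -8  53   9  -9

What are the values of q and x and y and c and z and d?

Rows 1 and 6 both sum to 124, so that's the common total.
Row 4 has 20 + 5 + 27 + 17 + 8 + 13 = 90; the blank must be 124 − 90 = 34.
Row 3 has 40 + 1 − 4 + 26 − 4 + 50 = 109; the blank must be 124 − 109 = 15.
Column 6 has 25 + 32 + 15 + 8 + 24 + 9 = 113; the blank must be 124 − 113 = 11.
Row 5 has -5 + 28 + 32 + 38 + 11 − 5 = 99; the blank must be 124 − 99 = 25.
Column 5 has 15 − 4 + 17 + 25 + 11 + 53 = 117; the blank must be 124 − 117 = 7.
Row 2 has 10 + 6 − 1 + 7 + 32 + 73 = 127; the blank must be 124 − 127 = -3.

q = 34, x = -3, y = 7, c = 25, z = 11, d = 15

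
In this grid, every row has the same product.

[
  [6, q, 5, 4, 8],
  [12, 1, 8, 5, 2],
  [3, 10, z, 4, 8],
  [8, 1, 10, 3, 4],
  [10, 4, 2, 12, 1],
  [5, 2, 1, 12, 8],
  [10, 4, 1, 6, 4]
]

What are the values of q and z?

Rows 5 and 7 each multiply to 960, so every row has product 960.
Row 1: 6×5×4×8 = 960, so the missing entry is 960 ÷ 960 = 1.
Row 3: 3×10×4×8 = 960, so the missing entry is 960 ÷ 960 = 1.

q = 1, z = 1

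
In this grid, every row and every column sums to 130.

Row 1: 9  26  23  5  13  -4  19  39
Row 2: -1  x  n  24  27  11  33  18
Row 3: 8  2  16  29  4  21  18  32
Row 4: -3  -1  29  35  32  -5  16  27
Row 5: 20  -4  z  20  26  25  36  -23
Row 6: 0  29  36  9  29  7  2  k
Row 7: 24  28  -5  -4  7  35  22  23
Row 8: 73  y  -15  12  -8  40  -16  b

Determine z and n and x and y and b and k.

The known cells in row 5 total 100, leaving 130 − 100 = 30 for the blank.
The known cells in column 3 total 114, leaving 130 − 114 = 16 for the blank.
The known cells in row 2 total 128, leaving 130 − 128 = 2 for the blank.
The known cells in column 2 total 82, leaving 130 − 82 = 48 for the blank.
The known cells in row 8 total 134, leaving 130 − 134 = -4 for the blank.
The known cells in row 6 total 112, leaving 130 − 112 = 18 for the blank.

z = 30, n = 16, x = 2, y = 48, b = -4, k = 18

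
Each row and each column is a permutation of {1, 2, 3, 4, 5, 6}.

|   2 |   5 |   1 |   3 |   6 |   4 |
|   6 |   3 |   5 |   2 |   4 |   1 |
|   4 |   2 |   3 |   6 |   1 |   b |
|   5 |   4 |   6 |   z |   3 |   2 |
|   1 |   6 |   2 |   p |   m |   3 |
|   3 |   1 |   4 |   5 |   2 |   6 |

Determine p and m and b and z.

p = 4, m = 5, b = 5, z = 1

Cell (5,5): column 5 already has {1, 2, 3, 4, 6} → 5.
For row 4, column 4: row 4 already has {2, 3, 4, 5, 6}; that leaves 1.
Cell (3,6): row 3 already has {1, 2, 3, 4, 6} → 5.
Cell (5,4): row 5 already has {1, 2, 3, 5, 6} → 4.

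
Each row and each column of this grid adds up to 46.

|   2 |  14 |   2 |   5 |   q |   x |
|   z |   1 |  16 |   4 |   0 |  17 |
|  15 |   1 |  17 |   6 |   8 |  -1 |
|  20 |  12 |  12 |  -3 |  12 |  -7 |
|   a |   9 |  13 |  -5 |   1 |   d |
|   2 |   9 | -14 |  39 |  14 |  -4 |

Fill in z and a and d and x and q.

z = 8, a = -1, d = 29, x = 12, q = 11

The known cells in column 5 total 35, leaving 46 − 35 = 11 for the blank.
The known cells in row 1 total 34, leaving 46 − 34 = 12 for the blank.
The known cells in column 6 total 17, leaving 46 − 17 = 29 for the blank.
The known cells in row 5 total 47, leaving 46 − 47 = -1 for the blank.
The known cells in row 2 total 38, leaving 46 − 38 = 8 for the blank.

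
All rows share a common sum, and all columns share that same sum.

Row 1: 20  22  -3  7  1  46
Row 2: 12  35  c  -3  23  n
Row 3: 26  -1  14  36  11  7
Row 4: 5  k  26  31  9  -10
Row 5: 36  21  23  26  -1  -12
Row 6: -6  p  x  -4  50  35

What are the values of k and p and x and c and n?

k = 32, p = -16, x = 34, c = -1, n = 27

Rows 1 and 3 both sum to 93, so that's the common total.
The known cells in column 6 total 66, leaving 93 − 66 = 27 for the blank.
The known cells in row 2 total 94, leaving 93 − 94 = -1 for the blank.
The known cells in row 4 total 61, leaving 93 − 61 = 32 for the blank.
The known cells in column 2 total 109, leaving 93 − 109 = -16 for the blank.
The known cells in row 6 total 59, leaving 93 − 59 = 34 for the blank.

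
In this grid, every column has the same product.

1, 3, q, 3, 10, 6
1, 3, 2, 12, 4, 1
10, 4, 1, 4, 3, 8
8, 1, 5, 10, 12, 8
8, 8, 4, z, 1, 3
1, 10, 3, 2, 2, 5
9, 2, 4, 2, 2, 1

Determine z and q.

z = 1, q = 12

Columns 2 and 5 each multiply to 5760, so every column has product 5760.
Column 4: 3×12×4×10×2×2 = 5760, so the missing entry is 5760 ÷ 5760 = 1.
Column 3: 2×1×5×4×3×4 = 480, so the missing entry is 5760 ÷ 480 = 12.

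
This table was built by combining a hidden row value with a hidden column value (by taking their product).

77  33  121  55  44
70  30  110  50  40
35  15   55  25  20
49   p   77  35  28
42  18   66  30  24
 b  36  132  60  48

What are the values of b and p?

b = 84, p = 21

Each row is a constant multiple of every other row — this is a multiplication table with the headers hidden.
Row 6 is 132/121 = 12/11 times row 1, so its entry in column 1 is 77 × 12/11 = 84.
Row 4 is 77/121 = 7/11 times row 1, so its entry in column 2 is 33 × 7/11 = 21.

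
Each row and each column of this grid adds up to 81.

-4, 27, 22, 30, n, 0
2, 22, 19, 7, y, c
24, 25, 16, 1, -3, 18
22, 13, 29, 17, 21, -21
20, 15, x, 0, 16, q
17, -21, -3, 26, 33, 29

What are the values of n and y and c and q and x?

n = 6, y = 8, c = 23, q = 32, x = -2

Row 1: -4 + 27 + 22 + 30 + 0 = 75, so its missing entry is 81 − 75 = 6.
Column 3: 22 + 19 + 16 + 29 − 3 = 83, so its missing entry is 81 − 83 = -2.
Column 5: 6 − 3 + 21 + 16 + 33 = 73, so its missing entry is 81 − 73 = 8.
Row 2: 2 + 22 + 19 + 7 + 8 = 58, so its missing entry is 81 − 58 = 23.
Row 5: 20 + 15 − 2 + 0 + 16 = 49, so its missing entry is 81 − 49 = 32.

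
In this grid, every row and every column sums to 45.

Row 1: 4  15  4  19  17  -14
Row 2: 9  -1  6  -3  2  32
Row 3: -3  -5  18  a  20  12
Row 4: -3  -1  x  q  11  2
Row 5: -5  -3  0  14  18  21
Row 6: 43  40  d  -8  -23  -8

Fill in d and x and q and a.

d = 1, x = 16, q = 20, a = 3

Row 3: -3 − 5 + 18 + 20 + 12 = 42, so its missing entry is 45 − 42 = 3.
Column 4: 19 − 3 + 3 + 14 − 8 = 25, so its missing entry is 45 − 25 = 20.
Row 4: -3 − 1 + 20 + 11 + 2 = 29, so its missing entry is 45 − 29 = 16.
Row 6: 43 + 40 − 8 − 23 − 8 = 44, so its missing entry is 45 − 44 = 1.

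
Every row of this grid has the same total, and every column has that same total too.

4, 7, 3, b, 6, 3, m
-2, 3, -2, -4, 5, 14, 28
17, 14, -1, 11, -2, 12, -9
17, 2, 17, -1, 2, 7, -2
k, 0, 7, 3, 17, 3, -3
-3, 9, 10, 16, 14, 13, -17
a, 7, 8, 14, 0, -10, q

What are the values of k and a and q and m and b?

Rows 2 and 3 both sum to 42, so that's the common total.
The known cells in row 5 total 27, leaving 42 − 27 = 15 for the blank.
The known cells in column 4 total 39, leaving 42 − 39 = 3 for the blank.
The known cells in row 1 total 26, leaving 42 − 26 = 16 for the blank.
The known cells in column 1 total 48, leaving 42 − 48 = -6 for the blank.
The known cells in row 7 total 13, leaving 42 − 13 = 29 for the blank.

k = 15, a = -6, q = 29, m = 16, b = 3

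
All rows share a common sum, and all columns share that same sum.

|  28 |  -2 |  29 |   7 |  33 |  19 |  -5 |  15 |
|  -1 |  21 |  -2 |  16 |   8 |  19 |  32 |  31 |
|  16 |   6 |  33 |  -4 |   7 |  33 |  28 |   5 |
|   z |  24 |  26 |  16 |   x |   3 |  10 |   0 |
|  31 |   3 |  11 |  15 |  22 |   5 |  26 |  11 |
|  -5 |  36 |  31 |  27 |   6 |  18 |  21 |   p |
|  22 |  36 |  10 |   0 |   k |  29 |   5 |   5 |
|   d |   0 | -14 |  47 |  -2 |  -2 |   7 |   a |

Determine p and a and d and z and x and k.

p = -10, a = 67, d = 21, z = 12, x = 33, k = 17

Rows 1 and 2 both sum to 124, so that's the common total.
The known cells in row 7 total 107, leaving 124 − 107 = 17 for the blank.
The known cells in column 5 total 91, leaving 124 − 91 = 33 for the blank.
The known cells in row 6 total 134, leaving 124 − 134 = -10 for the blank.
The known cells in column 8 total 57, leaving 124 − 57 = 67 for the blank.
The known cells in row 8 total 103, leaving 124 − 103 = 21 for the blank.
The known cells in row 4 total 112, leaving 124 − 112 = 12 for the blank.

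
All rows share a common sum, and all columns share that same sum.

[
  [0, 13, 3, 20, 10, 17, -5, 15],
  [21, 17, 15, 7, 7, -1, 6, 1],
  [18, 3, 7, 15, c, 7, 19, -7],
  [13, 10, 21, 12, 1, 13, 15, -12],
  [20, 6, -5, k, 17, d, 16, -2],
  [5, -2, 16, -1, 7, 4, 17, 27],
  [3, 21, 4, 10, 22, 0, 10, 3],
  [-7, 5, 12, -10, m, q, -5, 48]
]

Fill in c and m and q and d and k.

Rows 1 and 2 both sum to 73, so that's the common total.
Row 3: 18 + 3 + 7 + 15 + 7 + 19 − 7 = 62, so its missing entry is 73 − 62 = 11.
Column 5: 10 + 7 + 11 + 1 + 17 + 7 + 22 = 75, so its missing entry is 73 − 75 = -2.
Column 4: 20 + 7 + 15 + 12 − 1 + 10 − 10 = 53, so its missing entry is 73 − 53 = 20.
Row 5: 20 + 6 − 5 + 20 + 17 + 16 − 2 = 72, so its missing entry is 73 − 72 = 1.
Row 8: -7 + 5 + 12 − 10 − 2 − 5 + 48 = 41, so its missing entry is 73 − 41 = 32.

c = 11, m = -2, q = 32, d = 1, k = 20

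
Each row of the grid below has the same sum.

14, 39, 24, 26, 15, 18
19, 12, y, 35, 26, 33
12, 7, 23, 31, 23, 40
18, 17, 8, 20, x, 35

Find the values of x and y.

x = 38, y = 11

Row 1 sums to 136 and so does row 3; that's the common total.
In row 4 the known cells total 98, leaving 136 − 98 = 38.
In row 2 the known cells total 125, leaving 136 − 125 = 11.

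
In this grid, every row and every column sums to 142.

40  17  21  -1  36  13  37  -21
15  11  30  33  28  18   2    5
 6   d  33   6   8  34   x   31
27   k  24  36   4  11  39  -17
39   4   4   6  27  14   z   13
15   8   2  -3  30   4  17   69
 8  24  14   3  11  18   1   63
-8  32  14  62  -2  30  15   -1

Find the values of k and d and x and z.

k = 18, d = 28, x = -4, z = 35

The known cells in row 4 total 124, leaving 142 − 124 = 18 for the blank.
The known cells in row 5 total 107, leaving 142 − 107 = 35 for the blank.
The known cells in column 7 total 146, leaving 142 − 146 = -4 for the blank.
The known cells in row 3 total 114, leaving 142 − 114 = 28 for the blank.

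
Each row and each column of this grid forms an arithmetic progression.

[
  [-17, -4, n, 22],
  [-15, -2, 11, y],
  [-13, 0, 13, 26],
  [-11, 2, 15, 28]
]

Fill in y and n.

Along each row the entries change by 13 per step; down each column they change by 2.
Row 2: from -15 at column 1, stepping by 13 to column 4 gives 24.
Row 1: from -17 at column 1, stepping by 13 to column 3 gives 9.

y = 24, n = 9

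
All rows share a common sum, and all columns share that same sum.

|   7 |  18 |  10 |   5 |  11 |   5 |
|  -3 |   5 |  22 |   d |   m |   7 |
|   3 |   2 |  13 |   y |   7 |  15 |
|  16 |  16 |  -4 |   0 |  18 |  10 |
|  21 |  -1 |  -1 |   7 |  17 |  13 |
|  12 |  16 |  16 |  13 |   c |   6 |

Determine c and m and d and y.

Rows 1 and 4 both sum to 56, so that's the common total.
Row 3: 3 + 2 + 13 + 7 + 15 = 40, so its missing entry is 56 − 40 = 16.
Row 6: 12 + 16 + 16 + 13 + 6 = 63, so its missing entry is 56 − 63 = -7.
Column 4: 5 + 16 + 0 + 7 + 13 = 41, so its missing entry is 56 − 41 = 15.
Row 2: -3 + 5 + 22 + 15 + 7 = 46, so its missing entry is 56 − 46 = 10.

c = -7, m = 10, d = 15, y = 16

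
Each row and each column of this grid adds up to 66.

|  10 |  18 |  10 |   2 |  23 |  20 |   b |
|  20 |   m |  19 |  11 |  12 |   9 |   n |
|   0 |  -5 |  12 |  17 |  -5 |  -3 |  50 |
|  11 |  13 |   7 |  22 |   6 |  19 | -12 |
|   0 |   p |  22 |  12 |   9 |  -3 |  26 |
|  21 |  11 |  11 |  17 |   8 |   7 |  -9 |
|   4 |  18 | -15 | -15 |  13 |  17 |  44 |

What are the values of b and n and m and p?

Row 5: 0 + 22 + 12 + 9 − 3 + 26 = 66, so its missing entry is 66 − 66 = 0.
Column 2: 18 − 5 + 13 + 0 + 11 + 18 = 55, so its missing entry is 66 − 55 = 11.
Row 2: 20 + 11 + 19 + 11 + 12 + 9 = 82, so its missing entry is 66 − 82 = -16.
Row 1: 10 + 18 + 10 + 2 + 23 + 20 = 83, so its missing entry is 66 − 83 = -17.

b = -17, n = -16, m = 11, p = 0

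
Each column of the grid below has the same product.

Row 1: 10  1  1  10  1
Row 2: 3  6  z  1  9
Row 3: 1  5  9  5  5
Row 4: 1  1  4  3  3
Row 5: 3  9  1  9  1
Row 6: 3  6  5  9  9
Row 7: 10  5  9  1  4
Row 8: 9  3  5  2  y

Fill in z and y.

z = 3, y = 5

Columns 1 and 2 each multiply to 24300, so every column has product 24300.
Column 3: 1×9×4×1×5×9×5 = 8100, so the missing entry is 24300 ÷ 8100 = 3.
Column 5: 1×9×5×3×1×9×4 = 4860, so the missing entry is 24300 ÷ 4860 = 5.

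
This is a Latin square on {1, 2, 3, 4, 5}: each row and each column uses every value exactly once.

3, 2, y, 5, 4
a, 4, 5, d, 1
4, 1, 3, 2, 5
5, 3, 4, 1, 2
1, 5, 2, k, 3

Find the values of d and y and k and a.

d = 3, y = 1, k = 4, a = 2

At (row 2, col 1): column 1 already has {1, 3, 4, 5}, so the value is 2.
Cell (1,3): row 1 already has {2, 3, 4, 5} → 1.
Cell (2,4): row 2 already has {1, 2, 4, 5} → 3.
At (row 5, col 4): row 5 already has {1, 2, 3, 5}, so the value is 4.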